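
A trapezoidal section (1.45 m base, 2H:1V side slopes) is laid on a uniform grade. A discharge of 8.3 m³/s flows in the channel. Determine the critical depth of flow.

y_c = 0.983 m

At critical depth, Q² T / (g A³) = 1, i.e. A³/T = Q²/g = 8.3²/9.81 = 7.022.
Try y = 1.08 m: A³/T = 10.27 — high.
Try y = 0.983 m: A³/T = 7.035 — matches.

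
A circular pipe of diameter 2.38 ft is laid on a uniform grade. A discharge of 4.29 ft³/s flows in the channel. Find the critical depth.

At critical depth, Q² T / (g A³) = 1, i.e. A³/T = Q²/g = 4.29²/32.2 = 0.5716.
Try y = 0.496 ft: A³/T = 0.1568 — too small.
Try y = 0.848 ft: A³/T = 1.261 — too large.
Try y = 0.691 ft: A³/T = 0.5711 — close enough.

y_c = 0.691 ft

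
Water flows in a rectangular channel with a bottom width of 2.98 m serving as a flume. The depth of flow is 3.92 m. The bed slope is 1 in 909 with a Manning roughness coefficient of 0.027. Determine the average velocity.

Flow area A = b·y = 2.98 × 3.92 = 11.68 m². Wetted perimeter P = b + 2y = 2.98 + 2×3.92 = 10.82 m.
Hydraulic radius R = A/P = 11.68/10.82 = 1.08 m.
From Manning's equation, V = (1/n) R^(2/3) S^(1/2) = (1/0.027) × 1.08^(2/3) × 0.0011^(1/2) = 1.29 m/s.

V = 1.29 m/s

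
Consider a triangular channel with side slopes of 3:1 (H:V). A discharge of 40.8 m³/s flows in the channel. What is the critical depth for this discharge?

y_c = 2.07 m

At critical depth, Q² T / (g A³) = 1, i.e. A³/T = Q²/g = 40.8²/9.81 = 169.7.
At y = 2.5 m: A³/T = 439.5 — too large.
At y = 1.58 m: A³/T = 44.31 — too small.
At y = 2.07 m: A³/T = 171 — matches.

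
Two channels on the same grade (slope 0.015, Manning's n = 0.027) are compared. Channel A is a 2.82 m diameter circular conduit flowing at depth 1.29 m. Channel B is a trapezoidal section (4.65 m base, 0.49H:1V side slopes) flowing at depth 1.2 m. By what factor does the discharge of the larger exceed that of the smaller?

Channel A: For a circular section of diameter D = 2.82 m at depth y = 1.29 m, the central angle is θ = 2 arccos(1 − 2y/D) = 2.971 rad. Then A = (D²/8)(θ − sin θ) = 2.785 m² and P = Dθ/2 = 4.189 m. Hydraulic radius R = A/P = 2.785/4.189 = 0.6648 m. Q_A = (1/0.027)·2.785·0.6648^(2/3)·√0.015 = 9.622 m³/s.
Channel B: With bottom width b = 4.65 m and side slope z = 0.49: A = (b + zy)y = (4.65 + 0.49×1.2)×1.2 = 6.286 m²; P = b + 2y√(1+z²) = 4.65 + 2×1.2×1.114 = 7.323 m. Hydraulic radius R = A/P = 6.286/7.323 = 0.8584 m. Q_B = (1/0.027)·6.286·0.8584^(2/3)·√0.015 = 25.75 m³/s.
The larger discharge is 25.75 m³/s and the smaller is 9.622 m³/s; the ratio is 2.68.

2.68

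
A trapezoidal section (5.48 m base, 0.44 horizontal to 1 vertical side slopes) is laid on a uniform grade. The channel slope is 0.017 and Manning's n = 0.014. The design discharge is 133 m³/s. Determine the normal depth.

y_n = 1.93 m

Manning's equation rearranged: A R^(2/3) = nQ / (1·√S) = 0.014 × 133 / (√0.017) = 14.28.
At y = 1.37 m: A R^(2/3) = 8.241 — too small.
At y = 1.93 m: A R^(2/3) = 14.25 — close enough.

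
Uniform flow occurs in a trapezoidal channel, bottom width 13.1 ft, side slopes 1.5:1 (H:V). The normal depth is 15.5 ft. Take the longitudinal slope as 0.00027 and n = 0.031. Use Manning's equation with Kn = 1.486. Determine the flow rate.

With bottom width b = 13.1 ft and side slope z = 1.5: A = (b + zy)y = (13.1 + 1.5×15.5)×15.5 = 563.4 ft²; P = b + 2y√(1+z²) = 13.1 + 2×15.5×1.803 = 68.99 ft.
Hydraulic radius R = A/P = 563.4/68.99 = 8.167 ft.
Manning's equation: Q = (1.486/n) A R^(2/3) S^(1/2) = (1.486/0.031) × 563.4 × 8.167^(2/3) × 0.00027^(1/2) = 1800 ft³/s.

Q = 1800 ft³/s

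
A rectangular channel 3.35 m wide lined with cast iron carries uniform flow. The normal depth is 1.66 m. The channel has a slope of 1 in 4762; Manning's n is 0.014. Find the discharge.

Flow area A = b·y = 3.35 × 1.66 = 5.561 m². Wetted perimeter P = b + 2y = 3.35 + 2×1.66 = 6.67 m.
Hydraulic radius R = A/P = 5.561/6.67 = 0.8337 m.
Manning's equation: Q = (1/n) A R^(2/3) S^(1/2) = (1/0.014) × 5.561 × 0.8337^(2/3) × 0.00021^(1/2) = 5.1 m³/s.

Q = 5.1 m³/s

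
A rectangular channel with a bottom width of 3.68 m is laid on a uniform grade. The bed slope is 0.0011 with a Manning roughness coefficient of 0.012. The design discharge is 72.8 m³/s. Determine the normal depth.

y_n = 5.74 m

Manning's equation rearranged: A R^(2/3) = nQ / (1·√S) = 0.012 × 72.8 / (√0.0011) = 26.34.
At y = 4.73 m: A R^(2/3) = 21 — too small.
At y = 6.62 m: A R^(2/3) = 31.06 — too large.
At y = 5.74 m: A R^(2/3) = 26.35 — close enough.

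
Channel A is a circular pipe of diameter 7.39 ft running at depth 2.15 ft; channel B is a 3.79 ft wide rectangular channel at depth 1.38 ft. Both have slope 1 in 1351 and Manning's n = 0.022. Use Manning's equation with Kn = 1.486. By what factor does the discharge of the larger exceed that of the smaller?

2.65

Channel A: For a circular section of diameter D = 7.39 ft at depth y = 2.15 ft, the central angle is θ = 2 arccos(1 − 2y/D) = 2.279 rad. Then A = (D²/8)(θ − sin θ) = 10.37 ft² and P = Dθ/2 = 8.42 ft. Hydraulic radius R = A/P = 10.37/8.42 = 1.232 ft. Q_A = (1.486/0.022)·10.37·1.232^(2/3)·√0.0007402 = 21.9 ft³/s.
Channel B: Flow area A = b·y = 3.79 × 1.38 = 5.23 ft². Wetted perimeter P = b + 2y = 3.79 + 2×1.38 = 6.55 ft. Hydraulic radius R = A/P = 5.23/6.55 = 0.7985 ft. Q_B = (1.486/0.022)·5.23·0.7985^(2/3)·√0.0007402 = 8.273 ft³/s.
The larger discharge is 21.9 ft³/s and the smaller is 8.273 ft³/s; the ratio is 2.65.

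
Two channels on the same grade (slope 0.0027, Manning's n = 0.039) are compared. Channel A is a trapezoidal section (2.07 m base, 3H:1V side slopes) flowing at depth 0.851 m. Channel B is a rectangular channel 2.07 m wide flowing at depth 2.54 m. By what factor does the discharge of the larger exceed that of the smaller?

1.67

Channel A: With bottom width b = 2.07 m and side slope z = 3: A = (b + zy)y = (2.07 + 3×0.851)×0.851 = 3.934 m²; P = b + 2y√(1+z²) = 2.07 + 2×0.851×3.162 = 7.452 m. Hydraulic radius R = A/P = 3.934/7.452 = 0.5279 m. Q_A = (1/0.039)·3.934·0.5279^(2/3)·√0.0027 = 3.424 m³/s.
Channel B: Flow area A = b·y = 2.07 × 2.54 = 5.258 m². Wetted perimeter P = b + 2y = 2.07 + 2×2.54 = 7.15 m. Hydraulic radius R = A/P = 5.258/7.15 = 0.7354 m. Q_B = (1/0.039)·5.258·0.7354^(2/3)·√0.0027 = 5.707 m³/s.
The larger discharge is 5.707 m³/s and the smaller is 3.424 m³/s; the ratio is 1.67.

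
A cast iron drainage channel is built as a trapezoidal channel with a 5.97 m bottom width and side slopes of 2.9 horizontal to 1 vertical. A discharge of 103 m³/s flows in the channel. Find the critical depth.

At critical depth, Q² T / (g A³) = 1, i.e. A³/T = Q²/g = 103²/9.81 = 1081.
At y = 2.78 m: A³/T = 2687 — high.
At y = 1.56 m: A³/T = 292.1 — low.
At y = 2.21 m: A³/T = 1090 — matches.

y_c = 2.21 m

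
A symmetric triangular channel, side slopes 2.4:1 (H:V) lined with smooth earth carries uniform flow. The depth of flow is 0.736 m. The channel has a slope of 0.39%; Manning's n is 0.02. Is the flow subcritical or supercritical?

For a triangular section with side slope z = 2.4: A = zy² = 2.4×0.736² = 1.3 m²; P = 2y√(1+z²) = 2×0.736×2.6 = 3.827 m.
Hydraulic radius R = A/P = 1.3/3.827 = 0.3397 m.
V = (1/n) R^(2/3) √S = (1/0.02) × 0.3397^(2/3) × √0.0039 = 1.52 m/s. Hydraulic depth D_h = A/T = 1.3/3.533 = 0.368 m.
Froude number Fr = V/√(g·D_h) = 1.52/√(9.81×0.368) = 0.8, which is less than 1, so the flow is subcritical.

subcritical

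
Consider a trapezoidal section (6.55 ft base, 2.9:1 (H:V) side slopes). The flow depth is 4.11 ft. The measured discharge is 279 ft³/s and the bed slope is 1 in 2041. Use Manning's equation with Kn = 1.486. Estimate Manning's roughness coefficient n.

With bottom width b = 6.55 ft and side slope z = 2.9: A = (b + zy)y = (6.55 + 2.9×4.11)×4.11 = 75.91 ft²; P = b + 2y√(1+z²) = 6.55 + 2×4.11×3.068 = 31.77 ft.
Hydraulic radius R = A/P = 75.91/31.77 = 2.39 ft.
Rearranging Manning's equation: n = (1.486/Q) A R^(2/3) S^(1/2) = (1.486/279) × 75.91 × 2.39^(2/3) × √0.00049 = 0.016.

n = 0.016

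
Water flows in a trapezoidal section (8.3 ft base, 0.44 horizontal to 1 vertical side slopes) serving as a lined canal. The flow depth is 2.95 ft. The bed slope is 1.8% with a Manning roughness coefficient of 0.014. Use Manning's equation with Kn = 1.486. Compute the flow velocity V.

V = 22 ft/s

With bottom width b = 8.3 ft and side slope z = 0.44: A = (b + zy)y = (8.3 + 0.44×2.95)×2.95 = 28.31 ft²; P = b + 2y√(1+z²) = 8.3 + 2×2.95×1.093 = 14.75 ft.
Hydraulic radius R = A/P = 28.31/14.75 = 1.92 ft.
From Manning's equation, V = (1.486/n) R^(2/3) S^(1/2) = (1.486/0.014) × 1.92^(2/3) × 0.018^(1/2) = 22 ft/s.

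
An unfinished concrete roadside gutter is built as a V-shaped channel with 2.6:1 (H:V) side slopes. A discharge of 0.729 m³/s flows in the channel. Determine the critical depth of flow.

y_c = 0.437 m

At critical depth, Q² T / (g A³) = 1, i.e. A³/T = Q²/g = 0.729²/9.81 = 0.05417.
Trying y = 0.314 m: A³/T = 0.01032 — too small.
Trying y = 0.511 m: A³/T = 0.1178 — too large.
Trying y = 0.437 m: A³/T = 0.05387 — matches.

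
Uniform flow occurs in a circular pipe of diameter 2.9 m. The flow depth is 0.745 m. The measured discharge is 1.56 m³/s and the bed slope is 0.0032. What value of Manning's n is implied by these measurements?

For a circular section of diameter D = 2.9 m at depth y = 0.745 m, the central angle is θ = 2 arccos(1 − 2y/D) = 2.126 rad. Then A = (D²/8)(θ − sin θ) = 1.342 m² and P = Dθ/2 = 3.083 m.
Hydraulic radius R = A/P = 1.342/3.083 = 0.4352 m.
Rearranging Manning's equation: n = (1/Q) A R^(2/3) S^(1/2) = (1/1.56) × 1.342 × 0.4352^(2/3) × √0.0032 = 0.0279.

n = 0.0279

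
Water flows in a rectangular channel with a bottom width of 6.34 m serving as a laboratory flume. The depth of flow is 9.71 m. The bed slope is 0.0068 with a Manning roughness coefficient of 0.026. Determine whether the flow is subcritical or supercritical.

Flow area A = b·y = 6.34 × 9.71 = 61.56 m². Wetted perimeter P = b + 2y = 6.34 + 2×9.71 = 25.76 m.
Hydraulic radius R = A/P = 61.56/25.76 = 2.39 m.
V = (1/n) R^(2/3) √S = (1/0.026) × 2.39^(2/3) × √0.0068 = 5.669 m/s. Hydraulic depth D_h = A/T = 61.56/6.34 = 9.71 m.
Froude number Fr = V/√(g·D_h) = 5.669/√(9.81×9.71) = 0.581, which is less than 1, so the flow is subcritical.

subcritical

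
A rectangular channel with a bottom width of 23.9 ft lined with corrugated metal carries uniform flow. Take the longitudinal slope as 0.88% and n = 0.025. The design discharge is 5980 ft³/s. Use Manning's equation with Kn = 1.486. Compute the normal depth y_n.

y_n = 13.2 ft

Manning's equation rearranged: A R^(2/3) = nQ / (1.486·√S) = 0.025 × 5980 / (1.486 × √0.0088) = 1072.
Trying y = 14.9 ft: A R^(2/3) = 1257 — too large.
Trying y = 10.6 ft: A R^(2/3) = 800.6 — too small.
Trying y = 13.2 ft: A R^(2/3) = 1073 — close enough.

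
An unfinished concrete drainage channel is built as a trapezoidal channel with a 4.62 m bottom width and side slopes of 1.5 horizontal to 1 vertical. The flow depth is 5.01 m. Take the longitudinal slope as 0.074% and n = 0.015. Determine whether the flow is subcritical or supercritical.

With bottom width b = 4.62 m and side slope z = 1.5: A = (b + zy)y = (4.62 + 1.5×5.01)×5.01 = 60.8 m²; P = b + 2y√(1+z²) = 4.62 + 2×5.01×1.803 = 22.68 m.
Hydraulic radius R = A/P = 60.8/22.68 = 2.68 m.
V = (1/n) R^(2/3) √S = (1/0.015) × 2.68^(2/3) × √0.00074 = 3.499 m/s. Hydraulic depth D_h = A/T = 60.8/19.65 = 3.094 m.
Froude number Fr = V/√(g·D_h) = 3.499/√(9.81×3.094) = 0.635, which is less than 1, so the flow is subcritical.

subcritical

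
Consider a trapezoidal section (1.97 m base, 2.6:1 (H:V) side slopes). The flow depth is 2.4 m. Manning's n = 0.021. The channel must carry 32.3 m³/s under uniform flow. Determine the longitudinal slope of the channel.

With bottom width b = 1.97 m and side slope z = 2.6: A = (b + zy)y = (1.97 + 2.6×2.4)×2.4 = 19.7 m²; P = b + 2y√(1+z²) = 1.97 + 2×2.4×2.786 = 15.34 m.
Hydraulic radius R = A/P = 19.7/15.34 = 1.284 m.
From Manning's equation, S = [nQ / (1 A R^(2/3))]² = [0.021 × 32.3 / (1 × 19.7 × 1.284^(2/3))]² = 0.000849.

S = 0.000849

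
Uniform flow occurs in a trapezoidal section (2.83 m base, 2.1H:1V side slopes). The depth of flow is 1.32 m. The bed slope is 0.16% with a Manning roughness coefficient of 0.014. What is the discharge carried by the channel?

Q = 18.6 m³/s

With bottom width b = 2.83 m and side slope z = 2.1: A = (b + zy)y = (2.83 + 2.1×1.32)×1.32 = 7.395 m²; P = b + 2y√(1+z²) = 2.83 + 2×1.32×2.326 = 8.97 m.
Hydraulic radius R = A/P = 7.395/8.97 = 0.8243 m.
Manning's equation: Q = (1/n) A R^(2/3) S^(1/2) = (1/0.014) × 7.395 × 0.8243^(2/3) × 0.0016^(1/2) = 18.6 m³/s.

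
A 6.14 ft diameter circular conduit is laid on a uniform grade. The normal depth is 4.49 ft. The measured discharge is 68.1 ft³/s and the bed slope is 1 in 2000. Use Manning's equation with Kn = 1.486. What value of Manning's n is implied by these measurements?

For a circular section of diameter D = 6.14 ft at depth y = 4.49 ft, the central angle is θ = 2 arccos(1 − 2y/D) = 4.103 rad. Then A = (D²/8)(θ − sin θ) = 23.2 ft² and P = Dθ/2 = 12.6 ft.
Hydraulic radius R = A/P = 23.2/12.6 = 1.842 ft.
Rearranging Manning's equation: n = (1.486/Q) A R^(2/3) S^(1/2) = (1.486/68.1) × 23.2 × 1.842^(2/3) × √0.0005 = 0.017.

n = 0.017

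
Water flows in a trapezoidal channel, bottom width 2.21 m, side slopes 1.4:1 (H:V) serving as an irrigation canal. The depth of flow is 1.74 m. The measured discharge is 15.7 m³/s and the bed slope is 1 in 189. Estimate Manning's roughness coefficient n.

n = 0.0371

With bottom width b = 2.21 m and side slope z = 1.4: A = (b + zy)y = (2.21 + 1.4×1.74)×1.74 = 8.084 m²; P = b + 2y√(1+z²) = 2.21 + 2×1.74×1.72 = 8.197 m.
Hydraulic radius R = A/P = 8.084/8.197 = 0.9862 m.
Rearranging Manning's equation: n = (1/Q) A R^(2/3) S^(1/2) = (1/15.7) × 8.084 × 0.9862^(2/3) × √0.005291 = 0.0371.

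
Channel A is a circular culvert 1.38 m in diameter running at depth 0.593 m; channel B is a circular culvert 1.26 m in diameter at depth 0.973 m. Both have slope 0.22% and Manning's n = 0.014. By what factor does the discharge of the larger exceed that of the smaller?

Channel A: For a circular section of diameter D = 1.38 m at depth y = 0.593 m, the central angle is θ = 2 arccos(1 − 2y/D) = 2.859 rad. Then A = (D²/8)(θ − sin θ) = 0.6144 m² and P = Dθ/2 = 1.973 m. Hydraulic radius R = A/P = 0.6144/1.973 = 0.3114 m. Q_A = (1/0.014)·0.6144·0.3114^(2/3)·√0.0022 = 0.9458 m³/s.
Channel B: For a circular section of diameter D = 1.26 m at depth y = 0.973 m, the central angle is θ = 2 arccos(1 − 2y/D) = 4.293 rad. Then A = (D²/8)(θ − sin θ) = 1.033 m² and P = Dθ/2 = 2.705 m. Hydraulic radius R = A/P = 1.033/2.705 = 0.382 m. Q_B = (1/0.014)·1.033·0.382^(2/3)·√0.0022 = 1.822 m³/s.
The larger discharge is 1.822 m³/s and the smaller is 0.9458 m³/s; the ratio is 1.93.

1.93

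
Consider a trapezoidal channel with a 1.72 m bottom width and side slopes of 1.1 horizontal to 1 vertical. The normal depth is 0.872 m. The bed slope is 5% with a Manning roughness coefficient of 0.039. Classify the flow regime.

supercritical

With bottom width b = 1.72 m and side slope z = 1.1: A = (b + zy)y = (1.72 + 1.1×0.872)×0.872 = 2.336 m²; P = b + 2y√(1+z²) = 1.72 + 2×0.872×1.487 = 4.313 m.
Hydraulic radius R = A/P = 2.336/4.313 = 0.5417 m.
V = (1/n) R^(2/3) √S = (1/0.039) × 0.5417^(2/3) × √0.05 = 3.81 m/s. Hydraulic depth D_h = A/T = 2.336/3.638 = 0.6421 m.
Froude number Fr = V/√(g·D_h) = 3.81/√(9.81×0.6421) = 1.52, which is greater than 1, so the flow is supercritical.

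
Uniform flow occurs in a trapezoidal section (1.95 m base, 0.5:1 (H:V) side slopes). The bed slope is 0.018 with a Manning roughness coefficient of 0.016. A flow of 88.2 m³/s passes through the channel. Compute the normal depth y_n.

y_n = 2.84 m

Manning's equation rearranged: A R^(2/3) = nQ / (1·√S) = 0.016 × 88.2 / (√0.018) = 10.52.
Trying y = 2.21 m: A R^(2/3) = 6.66 — too small.
Trying y = 3.46 m: A R^(2/3) = 15.28 — too large.
Trying y = 2.84 m: A R^(2/3) = 10.52 — close enough.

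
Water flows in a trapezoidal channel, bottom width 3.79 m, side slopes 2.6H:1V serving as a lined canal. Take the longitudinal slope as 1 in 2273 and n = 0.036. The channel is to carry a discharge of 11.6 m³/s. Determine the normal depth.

y_n = 1.98 m

Manning's equation rearranged: A R^(2/3) = nQ / (1·√S) = 0.036 × 11.6 / (√0.0004399) = 19.91.
Trying y = 2.19 m: A R^(2/3) = 24.73 — over.
Trying y = 1.98 m: A R^(2/3) = 19.92 — ≈ 19.91.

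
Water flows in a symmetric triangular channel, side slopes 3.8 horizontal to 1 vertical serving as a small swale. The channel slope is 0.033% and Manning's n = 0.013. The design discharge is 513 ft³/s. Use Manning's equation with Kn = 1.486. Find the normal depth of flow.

Manning's equation rearranged: A R^(2/3) = nQ / (1.486·√S) = 0.013 × 513 / (1.486 × √0.00033) = 247.1.
Trying y = 4.58 ft: A R^(2/3) = 135.4 — low.
Trying y = 5.74 ft: A R^(2/3) = 247.3 — matches.

y_n = 5.74 ft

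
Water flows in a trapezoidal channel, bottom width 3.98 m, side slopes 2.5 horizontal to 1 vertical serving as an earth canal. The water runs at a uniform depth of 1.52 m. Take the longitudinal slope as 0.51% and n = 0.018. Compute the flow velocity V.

With bottom width b = 3.98 m and side slope z = 2.5: A = (b + zy)y = (3.98 + 2.5×1.52)×1.52 = 11.83 m²; P = b + 2y√(1+z²) = 3.98 + 2×1.52×2.693 = 12.17 m.
Hydraulic radius R = A/P = 11.83/12.17 = 0.9721 m.
From Manning's equation, V = (1/n) R^(2/3) S^(1/2) = (1/0.018) × 0.9721^(2/3) × 0.0051^(1/2) = 3.89 m/s.

V = 3.89 m/s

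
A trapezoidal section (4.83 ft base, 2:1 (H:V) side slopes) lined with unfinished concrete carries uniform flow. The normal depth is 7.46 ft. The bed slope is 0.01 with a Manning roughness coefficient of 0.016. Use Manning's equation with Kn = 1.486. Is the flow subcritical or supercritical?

With bottom width b = 4.83 ft and side slope z = 2: A = (b + zy)y = (4.83 + 2×7.46)×7.46 = 147.3 ft²; P = b + 2y√(1+z²) = 4.83 + 2×7.46×2.236 = 38.19 ft.
Hydraulic radius R = A/P = 147.3/38.19 = 3.858 ft.
V = (1.486/n) R^(2/3) √S = (1.486/0.016) × 3.858^(2/3) × √0.01 = 22.84 ft/s. Hydraulic depth D_h = A/T = 147.3/34.67 = 4.25 ft.
Froude number Fr = V/√(g·D_h) = 22.84/√(32.2×4.25) = 1.95, which is greater than 1, so the flow is supercritical.

supercritical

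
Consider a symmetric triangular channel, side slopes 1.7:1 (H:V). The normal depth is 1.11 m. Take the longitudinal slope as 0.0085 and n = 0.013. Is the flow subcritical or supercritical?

For a triangular section with side slope z = 1.7: A = zy² = 1.7×1.11² = 2.095 m²; P = 2y√(1+z²) = 2×1.11×1.972 = 4.379 m.
Hydraulic radius R = A/P = 2.095/4.379 = 0.4784 m.
V = (1/n) R^(2/3) √S = (1/0.013) × 0.4784^(2/3) × √0.0085 = 4.338 m/s. Hydraulic depth D_h = A/T = 2.095/3.774 = 0.555 m.
Froude number Fr = V/√(g·D_h) = 4.338/√(9.81×0.555) = 1.86, which is greater than 1, so the flow is supercritical.

supercritical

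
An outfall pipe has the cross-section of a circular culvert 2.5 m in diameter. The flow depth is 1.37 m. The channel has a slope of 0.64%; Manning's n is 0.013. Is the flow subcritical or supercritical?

For a circular section of diameter D = 2.5 m at depth y = 1.37 m, the central angle is θ = 2 arccos(1 − 2y/D) = 3.334 rad. Then A = (D²/8)(θ − sin θ) = 2.754 m² and P = Dθ/2 = 4.167 m.
Hydraulic radius R = A/P = 2.754/4.167 = 0.6608 m.
V = (1/n) R^(2/3) √S = (1/0.013) × 0.6608^(2/3) × √0.0064 = 4.669 m/s. Hydraulic depth D_h = A/T = 2.754/2.488 = 1.107 m.
Froude number Fr = V/√(g·D_h) = 4.669/√(9.81×1.107) = 1.42, which is greater than 1, so the flow is supercritical.

supercritical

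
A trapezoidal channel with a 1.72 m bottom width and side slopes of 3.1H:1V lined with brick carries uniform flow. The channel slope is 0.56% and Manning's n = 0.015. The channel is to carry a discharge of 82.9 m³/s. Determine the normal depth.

y_n = 2 m

Manning's equation rearranged: A R^(2/3) = nQ / (1·√S) = 0.015 × 82.9 / (√0.0056) = 16.62.
Trying y = 2.31 m: A R^(2/3) = 23.47 — over.
Trying y = 1.38 m: A R^(2/3) = 6.971 — short.
Trying y = 2 m: A R^(2/3) = 16.61 — matches.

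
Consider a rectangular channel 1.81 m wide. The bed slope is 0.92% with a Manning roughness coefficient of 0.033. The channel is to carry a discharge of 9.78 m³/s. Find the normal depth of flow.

y_n = 2.45 m

Manning's equation rearranged: A R^(2/3) = nQ / (1·√S) = 0.033 × 9.78 / (√0.0092) = 3.365.
Try y = 1.94 m: A R^(2/3) = 2.545 — low.
Try y = 3.08 m: A R^(2/3) = 4.393 — high.
Try y = 2.45 m: A R^(2/3) = 3.365 — close enough.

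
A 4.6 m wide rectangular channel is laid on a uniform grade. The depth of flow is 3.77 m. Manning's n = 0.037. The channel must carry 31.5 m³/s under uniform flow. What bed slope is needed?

Flow area A = b·y = 4.6 × 3.77 = 17.34 m². Wetted perimeter P = b + 2y = 4.6 + 2×3.77 = 12.14 m.
Hydraulic radius R = A/P = 17.34/12.14 = 1.429 m.
From Manning's equation, S = [nQ / (1 A R^(2/3))]² = [0.037 × 31.5 / (1 × 17.34 × 1.429^(2/3))]² = 0.00281.

S = 0.00281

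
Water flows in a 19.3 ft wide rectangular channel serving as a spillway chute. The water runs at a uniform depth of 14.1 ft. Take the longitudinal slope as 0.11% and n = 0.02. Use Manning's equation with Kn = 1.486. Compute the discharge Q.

Flow area A = b·y = 19.3 × 14.1 = 272.1 ft². Wetted perimeter P = b + 2y = 19.3 + 2×14.1 = 47.5 ft.
Hydraulic radius R = A/P = 272.1/47.5 = 5.729 ft.
Manning's equation: Q = (1.486/n) A R^(2/3) S^(1/2) = (1.486/0.02) × 272.1 × 5.729^(2/3) × 0.0011^(1/2) = 2150 ft³/s.

Q = 2150 ft³/s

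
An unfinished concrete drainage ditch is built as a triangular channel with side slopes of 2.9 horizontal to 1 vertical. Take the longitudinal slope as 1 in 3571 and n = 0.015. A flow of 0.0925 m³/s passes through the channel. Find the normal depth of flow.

Manning's equation rearranged: A R^(2/3) = nQ / (1·√S) = 0.015 × 0.0925 / (√0.00028) = 0.08291.
At y = 0.218 m: A R^(2/3) = 0.03029 — low.
At y = 0.403 m: A R^(2/3) = 0.1559 — high.
At y = 0.318 m: A R^(2/3) = 0.08291 — matches.

y_n = 0.318 m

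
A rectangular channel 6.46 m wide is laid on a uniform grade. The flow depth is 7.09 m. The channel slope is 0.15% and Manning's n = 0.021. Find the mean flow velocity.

Flow area A = b·y = 6.46 × 7.09 = 45.8 m². Wetted perimeter P = b + 2y = 6.46 + 2×7.09 = 20.64 m.
Hydraulic radius R = A/P = 45.8/20.64 = 2.219 m.
From Manning's equation, V = (1/n) R^(2/3) S^(1/2) = (1/0.021) × 2.219^(2/3) × 0.0015^(1/2) = 3.14 m/s.

V = 3.14 m/s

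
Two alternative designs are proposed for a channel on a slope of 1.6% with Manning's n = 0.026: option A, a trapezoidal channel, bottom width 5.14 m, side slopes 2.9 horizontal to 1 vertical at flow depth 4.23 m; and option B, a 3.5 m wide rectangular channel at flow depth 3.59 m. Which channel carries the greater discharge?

Channel A: With bottom width b = 5.14 m and side slope z = 2.9: A = (b + zy)y = (5.14 + 2.9×4.23)×4.23 = 73.63 m²; P = b + 2y√(1+z²) = 5.14 + 2×4.23×3.068 = 31.09 m. Hydraulic radius R = A/P = 73.63/31.09 = 2.368 m. Q_A = (1/0.026)·73.63·2.368^(2/3)·√0.016 = 636.5 m³/s.
Channel B: Flow area A = b·y = 3.5 × 3.59 = 12.56 m². Wetted perimeter P = b + 2y = 3.5 + 2×3.59 = 10.68 m. Hydraulic radius R = A/P = 12.56/10.68 = 1.176 m. Q_B = (1/0.026)·12.56·1.176^(2/3)·√0.016 = 68.13 m³/s.
Q_A = 636.5 m³/s vs Q_B = 68.13 m³/s, so channel A carries more.

channel A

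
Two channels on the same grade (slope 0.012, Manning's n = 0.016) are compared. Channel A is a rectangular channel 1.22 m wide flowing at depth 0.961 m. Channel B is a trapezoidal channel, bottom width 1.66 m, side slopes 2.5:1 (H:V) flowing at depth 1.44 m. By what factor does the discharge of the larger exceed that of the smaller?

10.8

Channel A: Flow area A = b·y = 1.22 × 0.961 = 1.172 m². Wetted perimeter P = b + 2y = 1.22 + 2×0.961 = 3.142 m. Hydraulic radius R = A/P = 1.172/3.142 = 0.3731 m. Q_A = (1/0.016)·1.172·0.3731^(2/3)·√0.012 = 4.16 m³/s.
Channel B: With bottom width b = 1.66 m and side slope z = 2.5: A = (b + zy)y = (1.66 + 2.5×1.44)×1.44 = 7.574 m²; P = b + 2y√(1+z²) = 1.66 + 2×1.44×2.693 = 9.415 m. Hydraulic radius R = A/P = 7.574/9.415 = 0.8045 m. Q_B = (1/0.016)·7.574·0.8045^(2/3)·√0.012 = 44.86 m³/s.
The larger discharge is 44.86 m³/s and the smaller is 4.16 m³/s; the ratio is 10.8.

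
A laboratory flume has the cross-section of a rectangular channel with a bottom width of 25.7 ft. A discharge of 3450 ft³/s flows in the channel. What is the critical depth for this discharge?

y_c = 8.24 ft

For a rectangular channel, critical depth y_c = (q²/g)^(1/3) where q = Q/b = 3450/25.7 = 134.2 ft²/s.
So y_c = (134.2²/32.2)^(1/3) = 8.24 ft.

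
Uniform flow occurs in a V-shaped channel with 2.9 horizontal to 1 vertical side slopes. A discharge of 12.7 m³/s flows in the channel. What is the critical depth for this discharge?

At critical depth, Q² T / (g A³) = 1, i.e. A³/T = Q²/g = 12.7²/9.81 = 16.44.
Trying y = 1.51 m: A³/T = 33.01 — high.
Trying y = 1.31 m: A³/T = 16.22 — ≈ 16.44.

y_c = 1.31 m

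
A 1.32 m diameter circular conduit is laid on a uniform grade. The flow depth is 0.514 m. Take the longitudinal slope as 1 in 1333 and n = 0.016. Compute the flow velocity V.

For a circular section of diameter D = 1.32 m at depth y = 0.514 m, the central angle is θ = 2 arccos(1 − 2y/D) = 2.695 rad. Then A = (D²/8)(θ − sin θ) = 0.4931 m² and P = Dθ/2 = 1.779 m.
Hydraulic radius R = A/P = 0.4931/1.779 = 0.2772 m.
From Manning's equation, V = (1/n) R^(2/3) S^(1/2) = (1/0.016) × 0.2772^(2/3) × 0.0007502^(1/2) = 0.728 m/s.

V = 0.728 m/s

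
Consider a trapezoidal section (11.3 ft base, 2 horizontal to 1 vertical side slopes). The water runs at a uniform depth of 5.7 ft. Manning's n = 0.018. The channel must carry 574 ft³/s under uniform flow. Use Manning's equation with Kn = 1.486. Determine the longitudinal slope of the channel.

S = 0.00054

With bottom width b = 11.3 ft and side slope z = 2: A = (b + zy)y = (11.3 + 2×5.7)×5.7 = 129.4 ft²; P = b + 2y√(1+z²) = 11.3 + 2×5.7×2.236 = 36.79 ft.
Hydraulic radius R = A/P = 129.4/36.79 = 3.517 ft.
From Manning's equation, S = [nQ / (1.486 A R^(2/3))]² = [0.018 × 574 / (1.486 × 129.4 × 3.517^(2/3))]² = 0.00054.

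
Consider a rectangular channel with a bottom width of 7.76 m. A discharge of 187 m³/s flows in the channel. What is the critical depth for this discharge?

y_c = 3.9 m

For a rectangular channel, critical depth y_c = (q²/g)^(1/3) where q = Q/b = 187/7.76 = 24.1 m²/s.
So y_c = (24.1²/9.81)^(1/3) = 3.9 m.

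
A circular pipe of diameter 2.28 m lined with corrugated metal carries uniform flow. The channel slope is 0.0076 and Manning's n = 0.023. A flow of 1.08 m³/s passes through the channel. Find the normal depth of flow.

Manning's equation rearranged: A R^(2/3) = nQ / (1·√S) = 0.023 × 1.08 / (√0.0076) = 0.2849.
At y = 0.591 m: A R^(2/3) = 0.413 — high.
At y = 0.491 m: A R^(2/3) = 0.2854 — matches.

y_n = 0.491 m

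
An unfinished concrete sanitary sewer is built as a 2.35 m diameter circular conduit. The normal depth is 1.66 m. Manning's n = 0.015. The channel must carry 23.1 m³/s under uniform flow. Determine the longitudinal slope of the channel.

S = 0.0181

For a circular section of diameter D = 2.35 m at depth y = 1.66 m, the central angle is θ = 2 arccos(1 − 2y/D) = 3.993 rad. Then A = (D²/8)(θ − sin θ) = 3.275 m² and P = Dθ/2 = 4.691 m.
Hydraulic radius R = A/P = 3.275/4.691 = 0.6981 m.
From Manning's equation, S = [nQ / (1 A R^(2/3))]² = [0.015 × 23.1 / (1 × 3.275 × 0.6981^(2/3))]² = 0.0181.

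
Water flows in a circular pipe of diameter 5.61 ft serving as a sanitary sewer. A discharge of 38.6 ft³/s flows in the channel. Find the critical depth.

At critical depth, Q² T / (g A³) = 1, i.e. A³/T = Q²/g = 38.6²/32.2 = 46.27.
At y = 1.34 ft: A³/T = 19.44 — short.
At y = 1.92 ft: A³/T = 78.55 — over.
At y = 1.67 ft: A³/T = 45.78 — ≈ 46.27.

y_c = 1.67 ft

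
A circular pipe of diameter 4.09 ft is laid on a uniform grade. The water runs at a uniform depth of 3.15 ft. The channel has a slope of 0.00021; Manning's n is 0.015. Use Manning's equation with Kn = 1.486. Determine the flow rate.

For a circular section of diameter D = 4.09 ft at depth y = 3.15 ft, the central angle is θ = 2 arccos(1 − 2y/D) = 4.283 rad. Then A = (D²/8)(θ − sin θ) = 10.86 ft² and P = Dθ/2 = 8.759 ft.
Hydraulic radius R = A/P = 10.86/8.759 = 1.24 ft.
Manning's equation: Q = (1.486/n) A R^(2/3) S^(1/2) = (1.486/0.015) × 10.86 × 1.24^(2/3) × 0.00021^(1/2) = 18 ft³/s.

Q = 18 ft³/s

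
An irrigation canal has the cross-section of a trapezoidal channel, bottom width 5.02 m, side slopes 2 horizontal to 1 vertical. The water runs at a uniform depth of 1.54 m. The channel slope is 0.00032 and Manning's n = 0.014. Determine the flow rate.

With bottom width b = 5.02 m and side slope z = 2: A = (b + zy)y = (5.02 + 2×1.54)×1.54 = 12.47 m²; P = b + 2y√(1+z²) = 5.02 + 2×1.54×2.236 = 11.91 m.
Hydraulic radius R = A/P = 12.47/11.91 = 1.048 m.
Manning's equation: Q = (1/n) A R^(2/3) S^(1/2) = (1/0.014) × 12.47 × 1.048^(2/3) × 0.00032^(1/2) = 16.4 m³/s.

Q = 16.4 m³/s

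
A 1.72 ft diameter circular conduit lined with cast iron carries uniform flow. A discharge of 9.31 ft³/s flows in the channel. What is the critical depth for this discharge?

At critical depth, Q² T / (g A³) = 1, i.e. A³/T = Q²/g = 9.31²/32.2 = 2.692.
At y = 1.39 ft: A³/T = 6.011 — over.
At y = 0.78 ft: A³/T = 0.6276 — short.
At y = 1.14 ft: A³/T = 2.686 — close enough.

y_c = 1.14 ft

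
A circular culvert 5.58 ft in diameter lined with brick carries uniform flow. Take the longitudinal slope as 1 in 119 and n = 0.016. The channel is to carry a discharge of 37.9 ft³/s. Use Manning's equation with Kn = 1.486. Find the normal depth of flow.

y_n = 1.44 ft

Manning's equation rearranged: A R^(2/3) = nQ / (1.486·√S) = 0.016 × 37.9 / (1.486 × √0.008403) = 4.452.
Try y = 1.19 ft: A R^(2/3) = 3.044 — too small.
Try y = 1.44 ft: A R^(2/3) = 4.453 — close enough.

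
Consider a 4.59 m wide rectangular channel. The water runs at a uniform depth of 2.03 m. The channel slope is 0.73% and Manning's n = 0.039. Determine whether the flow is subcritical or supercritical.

Flow area A = b·y = 4.59 × 2.03 = 9.318 m². Wetted perimeter P = b + 2y = 4.59 + 2×2.03 = 8.65 m.
Hydraulic radius R = A/P = 9.318/8.65 = 1.077 m.
V = (1/n) R^(2/3) √S = (1/0.039) × 1.077^(2/3) × √0.0073 = 2.302 m/s. Hydraulic depth D_h = A/T = 9.318/4.59 = 2.03 m.
Froude number Fr = V/√(g·D_h) = 2.302/√(9.81×2.03) = 0.516, which is less than 1, so the flow is subcritical.

subcritical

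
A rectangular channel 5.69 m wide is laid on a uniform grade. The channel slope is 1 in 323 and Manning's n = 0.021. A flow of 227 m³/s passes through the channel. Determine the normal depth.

y_n = 9.01 m

Manning's equation rearranged: A R^(2/3) = nQ / (1·√S) = 0.021 × 227 / (√0.003096) = 85.67.
Try y = 7.05 m: A R^(2/3) = 64.25 — too small.
Try y = 10.2 m: A R^(2/3) = 98.9 — too large.
Try y = 9.01 m: A R^(2/3) = 85.72 — ≈ 85.67.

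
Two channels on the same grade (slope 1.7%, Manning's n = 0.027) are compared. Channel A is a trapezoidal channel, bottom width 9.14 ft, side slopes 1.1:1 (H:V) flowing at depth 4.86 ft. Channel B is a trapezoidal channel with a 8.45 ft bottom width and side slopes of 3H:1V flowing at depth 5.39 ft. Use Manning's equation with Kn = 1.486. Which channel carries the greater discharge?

Channel A: With bottom width b = 9.14 ft and side slope z = 1.1: A = (b + zy)y = (9.14 + 1.1×4.86)×4.86 = 70.4 ft²; P = b + 2y√(1+z²) = 9.14 + 2×4.86×1.487 = 23.59 ft. Hydraulic radius R = A/P = 70.4/23.59 = 2.984 ft. Q_A = (1.486/0.027)·70.4·2.984^(2/3)·√0.017 = 1047 ft³/s.
Channel B: With bottom width b = 8.45 ft and side slope z = 3: A = (b + zy)y = (8.45 + 3×5.39)×5.39 = 132.7 ft²; P = b + 2y√(1+z²) = 8.45 + 2×5.39×3.162 = 42.54 ft. Hydraulic radius R = A/P = 132.7/42.54 = 3.12 ft. Q_B = (1.486/0.027)·132.7·3.12^(2/3)·√0.017 = 2033 ft³/s.
Q_A = 1047 ft³/s vs Q_B = 2033 ft³/s, so channel B carries more.

channel B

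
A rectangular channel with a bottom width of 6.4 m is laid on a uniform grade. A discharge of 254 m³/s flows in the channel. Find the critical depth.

y_c = 5.44 m

For a rectangular channel, critical depth y_c = (q²/g)^(1/3) where q = Q/b = 254/6.4 = 39.69 m²/s.
So y_c = (39.69²/9.81)^(1/3) = 5.44 m.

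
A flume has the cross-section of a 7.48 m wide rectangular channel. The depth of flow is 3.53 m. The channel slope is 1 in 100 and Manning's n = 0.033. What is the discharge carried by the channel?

Flow area A = b·y = 7.48 × 3.53 = 26.4 m². Wetted perimeter P = b + 2y = 7.48 + 2×3.53 = 14.54 m.
Hydraulic radius R = A/P = 26.4/14.54 = 1.816 m.
Manning's equation: Q = (1/n) A R^(2/3) S^(1/2) = (1/0.033) × 26.4 × 1.816^(2/3) × 0.01^(1/2) = 119 m³/s.

Q = 119 m³/s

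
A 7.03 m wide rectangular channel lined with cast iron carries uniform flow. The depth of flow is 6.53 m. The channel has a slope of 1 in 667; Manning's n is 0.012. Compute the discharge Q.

Q = 257 m³/s

Flow area A = b·y = 7.03 × 6.53 = 45.91 m². Wetted perimeter P = b + 2y = 7.03 + 2×6.53 = 20.09 m.
Hydraulic radius R = A/P = 45.91/20.09 = 2.285 m.
Manning's equation: Q = (1/n) A R^(2/3) S^(1/2) = (1/0.012) × 45.91 × 2.285^(2/3) × 0.001499^(1/2) = 257 m³/s.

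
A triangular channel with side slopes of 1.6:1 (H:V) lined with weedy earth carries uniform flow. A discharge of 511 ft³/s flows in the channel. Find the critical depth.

At critical depth, Q² T / (g A³) = 1, i.e. A³/T = Q²/g = 511²/32.2 = 8109.
Try y = 4.71 ft: A³/T = 2967 — too small.
Try y = 5.76 ft: A³/T = 8116 — close enough.

y_c = 5.76 ft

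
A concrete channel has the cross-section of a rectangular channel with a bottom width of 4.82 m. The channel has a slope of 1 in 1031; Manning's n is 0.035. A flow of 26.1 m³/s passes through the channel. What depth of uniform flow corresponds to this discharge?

y_n = 4.5 m

Manning's equation rearranged: A R^(2/3) = nQ / (1·√S) = 0.035 × 26.1 / (√0.0009699) = 29.33.
Try y = 5.19 m: A R^(2/3) = 34.87 — over.
Try y = 3.92 m: A R^(2/3) = 24.68 — short.
Try y = 4.5 m: A R^(2/3) = 29.29 — matches.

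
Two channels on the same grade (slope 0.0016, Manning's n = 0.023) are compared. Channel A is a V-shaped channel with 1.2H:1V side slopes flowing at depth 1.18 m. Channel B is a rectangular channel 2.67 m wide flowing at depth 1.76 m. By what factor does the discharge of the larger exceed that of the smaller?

Channel A: For a triangular section with side slope z = 1.2: A = zy² = 1.2×1.18² = 1.671 m²; P = 2y√(1+z²) = 2×1.18×1.562 = 3.686 m. Hydraulic radius R = A/P = 1.671/3.686 = 0.4533 m. Q_A = (1/0.023)·1.671·0.4533^(2/3)·√0.0016 = 1.715 m³/s.
Channel B: Flow area A = b·y = 2.67 × 1.76 = 4.699 m². Wetted perimeter P = b + 2y = 2.67 + 2×1.76 = 6.19 m. Hydraulic radius R = A/P = 4.699/6.19 = 0.7592 m. Q_B = (1/0.023)·4.699·0.7592^(2/3)·√0.0016 = 6.801 m³/s.
The larger discharge is 6.801 m³/s and the smaller is 1.715 m³/s; the ratio is 3.97.

3.97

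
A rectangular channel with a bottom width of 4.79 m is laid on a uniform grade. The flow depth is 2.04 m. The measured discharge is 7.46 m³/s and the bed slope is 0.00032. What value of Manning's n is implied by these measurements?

n = 0.025

Flow area A = b·y = 4.79 × 2.04 = 9.772 m². Wetted perimeter P = b + 2y = 4.79 + 2×2.04 = 8.87 m.
Hydraulic radius R = A/P = 9.772/8.87 = 1.102 m.
Rearranging Manning's equation: n = (1/Q) A R^(2/3) S^(1/2) = (1/7.46) × 9.772 × 1.102^(2/3) × √0.00032 = 0.025.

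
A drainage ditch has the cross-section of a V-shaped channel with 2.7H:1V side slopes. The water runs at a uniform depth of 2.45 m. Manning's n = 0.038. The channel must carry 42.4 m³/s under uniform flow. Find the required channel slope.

For a triangular section with side slope z = 2.7: A = zy² = 2.7×2.45² = 16.21 m²; P = 2y√(1+z²) = 2×2.45×2.879 = 14.11 m.
Hydraulic radius R = A/P = 16.21/14.11 = 1.149 m.
From Manning's equation, S = [nQ / (1 A R^(2/3))]² = [0.038 × 42.4 / (1 × 16.21 × 1.149^(2/3))]² = 0.00822.

S = 0.00822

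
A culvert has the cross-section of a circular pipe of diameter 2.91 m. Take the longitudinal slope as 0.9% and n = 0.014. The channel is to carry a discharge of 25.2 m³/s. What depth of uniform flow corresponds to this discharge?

Manning's equation rearranged: A R^(2/3) = nQ / (1·√S) = 0.014 × 25.2 / (√0.009) = 3.719.
Try y = 2.06 m: A R^(2/3) = 4.57 — high.
Try y = 1.6 m: A R^(2/3) = 3.149 — low.
Try y = 1.78 m: A R^(2/3) = 3.722 — close enough.

y_n = 1.78 m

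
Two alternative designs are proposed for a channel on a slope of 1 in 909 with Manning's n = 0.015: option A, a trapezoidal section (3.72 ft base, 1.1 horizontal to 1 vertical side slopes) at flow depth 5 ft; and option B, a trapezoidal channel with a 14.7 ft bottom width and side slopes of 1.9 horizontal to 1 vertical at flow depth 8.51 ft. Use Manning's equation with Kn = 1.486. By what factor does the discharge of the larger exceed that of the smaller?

Channel A: With bottom width b = 3.72 ft and side slope z = 1.1: A = (b + zy)y = (3.72 + 1.1×5)×5 = 46.1 ft²; P = b + 2y√(1+z²) = 3.72 + 2×5×1.487 = 18.59 ft. Hydraulic radius R = A/P = 46.1/18.59 = 2.48 ft. Q_A = (1.486/0.015)·46.1·2.48^(2/3)·√0.0011 = 277.6 ft³/s.
Channel B: With bottom width b = 14.7 ft and side slope z = 1.9: A = (b + zy)y = (14.7 + 1.9×8.51)×8.51 = 262.7 ft²; P = b + 2y√(1+z²) = 14.7 + 2×8.51×2.147 = 51.24 ft. Hydraulic radius R = A/P = 262.7/51.24 = 5.126 ft. Q_B = (1.486/0.015)·262.7·5.126^(2/3)·√0.0011 = 2566 ft³/s.
The larger discharge is 2566 ft³/s and the smaller is 277.6 ft³/s; the ratio is 9.25.

9.25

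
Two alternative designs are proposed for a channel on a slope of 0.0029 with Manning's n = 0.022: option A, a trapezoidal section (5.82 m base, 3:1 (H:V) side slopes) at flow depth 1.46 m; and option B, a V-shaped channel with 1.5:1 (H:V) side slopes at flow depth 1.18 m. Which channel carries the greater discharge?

channel A

Channel A: With bottom width b = 5.82 m and side slope z = 3: A = (b + zy)y = (5.82 + 3×1.46)×1.46 = 14.89 m²; P = b + 2y√(1+z²) = 5.82 + 2×1.46×3.162 = 15.05 m. Hydraulic radius R = A/P = 14.89/15.05 = 0.9892 m. Q_A = (1/0.022)·14.89·0.9892^(2/3)·√0.0029 = 36.19 m³/s.
Channel B: For a triangular section with side slope z = 1.5: A = zy² = 1.5×1.18² = 2.089 m²; P = 2y√(1+z²) = 2×1.18×1.803 = 4.255 m. Hydraulic radius R = A/P = 2.089/4.255 = 0.4909 m. Q_B = (1/0.022)·2.089·0.4909^(2/3)·√0.0029 = 3.182 m³/s.
Q_A = 36.19 m³/s vs Q_B = 3.182 m³/s, so channel A carries more.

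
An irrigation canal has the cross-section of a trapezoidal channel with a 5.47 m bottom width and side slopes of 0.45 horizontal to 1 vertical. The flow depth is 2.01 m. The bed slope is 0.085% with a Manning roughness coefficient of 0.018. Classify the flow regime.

subcritical

With bottom width b = 5.47 m and side slope z = 0.45: A = (b + zy)y = (5.47 + 0.45×2.01)×2.01 = 12.81 m²; P = b + 2y√(1+z²) = 5.47 + 2×2.01×1.097 = 9.878 m.
Hydraulic radius R = A/P = 12.81/9.878 = 1.297 m.
V = (1/n) R^(2/3) √S = (1/0.018) × 1.297^(2/3) × √0.00085 = 1.926 m/s. Hydraulic depth D_h = A/T = 12.81/7.279 = 1.76 m.
Froude number Fr = V/√(g·D_h) = 1.926/√(9.81×1.76) = 0.464, which is less than 1, so the flow is subcritical.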